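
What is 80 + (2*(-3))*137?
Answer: -742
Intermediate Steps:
80 + (2*(-3))*137 = 80 - 6*137 = 80 - 822 = -742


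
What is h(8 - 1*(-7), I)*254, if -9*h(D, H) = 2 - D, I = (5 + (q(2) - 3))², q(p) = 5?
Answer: 3302/9 ≈ 366.89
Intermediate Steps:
I = 49 (I = (5 + (5 - 3))² = (5 + 2)² = 7² = 49)
h(D, H) = -2/9 + D/9 (h(D, H) = -(2 - D)/9 = -2/9 + D/9)
h(8 - 1*(-7), I)*254 = (-2/9 + (8 - 1*(-7))/9)*254 = (-2/9 + (8 + 7)/9)*254 = (-2/9 + (⅑)*15)*254 = (-2/9 + 5/3)*254 = (13/9)*254 = 3302/9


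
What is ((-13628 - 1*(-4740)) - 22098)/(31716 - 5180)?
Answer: -15493/13268 ≈ -1.1677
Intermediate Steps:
((-13628 - 1*(-4740)) - 22098)/(31716 - 5180) = ((-13628 + 4740) - 22098)/26536 = (-8888 - 22098)*(1/26536) = -30986*1/26536 = -15493/13268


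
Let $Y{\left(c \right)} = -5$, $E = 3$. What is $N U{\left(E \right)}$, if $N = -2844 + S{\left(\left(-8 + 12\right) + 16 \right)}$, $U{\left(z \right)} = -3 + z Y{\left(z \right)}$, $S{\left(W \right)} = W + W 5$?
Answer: $49032$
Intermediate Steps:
$S{\left(W \right)} = 6 W$ ($S{\left(W \right)} = W + 5 W = 6 W$)
$U{\left(z \right)} = -3 - 5 z$ ($U{\left(z \right)} = -3 + z \left(-5\right) = -3 - 5 z$)
$N = -2724$ ($N = -2844 + 6 \left(\left(-8 + 12\right) + 16\right) = -2844 + 6 \left(4 + 16\right) = -2844 + 6 \cdot 20 = -2844 + 120 = -2724$)
$N U{\left(E \right)} = - 2724 \left(-3 - 15\right) = \left(-2724\right) \left(-18\right) = 49032$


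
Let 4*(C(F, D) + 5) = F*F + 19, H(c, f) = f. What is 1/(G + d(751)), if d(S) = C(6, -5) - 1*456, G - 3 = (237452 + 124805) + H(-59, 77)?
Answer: 4/1447559 ≈ 2.7633e-6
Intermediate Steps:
G = 362337 (G = 3 + ((237452 + 124805) + 77) = 3 + (362257 + 77) = 3 + 362334 = 362337)
C(F, D) = -¼ + F²/4 (C(F, D) = -5 + (F*F + 19)/4 = -5 + (F² + 19)/4 = -5 + (19 + F²)/4 = -5 + (19/4 + F²/4) = -¼ + F²/4)
d(S) = -1789/4 (d(S) = (-¼ + (¼)*6²) - 1*456 = (-¼ + (¼)*36) - 456 = (-¼ + 9) - 456 = 35/4 - 456 = -1789/4)
1/(G + d(751)) = 1/(362337 - 1789/4) = 1/(1447559/4) = 4/1447559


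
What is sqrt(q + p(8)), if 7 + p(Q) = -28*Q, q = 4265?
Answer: sqrt(4034) ≈ 63.514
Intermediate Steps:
p(Q) = -7 - 28*Q
sqrt(q + p(8)) = sqrt(4265 + (-7 - 28*8)) = sqrt(4265 + (-7 - 224)) = sqrt(4265 - 231) = sqrt(4034)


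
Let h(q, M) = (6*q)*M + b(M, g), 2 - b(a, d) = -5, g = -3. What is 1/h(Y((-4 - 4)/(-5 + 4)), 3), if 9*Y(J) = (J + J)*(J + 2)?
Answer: 1/327 ≈ 0.0030581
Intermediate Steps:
b(a, d) = 7 (b(a, d) = 2 - 1*(-5) = 2 + 5 = 7)
Y(J) = 2*J*(2 + J)/9 (Y(J) = ((J + J)*(J + 2))/9 = ((2*J)*(2 + J))/9 = (2*J*(2 + J))/9 = 2*J*(2 + J)/9)
h(q, M) = 7 + 6*M*q (h(q, M) = (6*q)*M + 7 = 6*M*q + 7 = 7 + 6*M*q)
1/h(Y((-4 - 4)/(-5 + 4)), 3) = 1/(7 + 6*3*(2*((-4 - 4)/(-5 + 4))*(2 + (-4 - 4)/(-5 + 4))/9)) = 1/(7 + 6*3*(2*(-8/(-1))*(2 - 8/(-1))/9)) = 1/(7 + 6*3*(2*(-8*(-1))*(2 - 8*(-1))/9)) = 1/(7 + 6*3*((2/9)*8*(2 + 8))) = 1/(7 + 6*3*((2/9)*8*10)) = 1/(7 + 6*3*(160/9)) = 1/(7 + 320) = 1/327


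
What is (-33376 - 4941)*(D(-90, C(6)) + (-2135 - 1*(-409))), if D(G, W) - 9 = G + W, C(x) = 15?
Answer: 68664064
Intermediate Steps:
D(G, W) = 9 + G + W (D(G, W) = 9 + (G + W) = 9 + G + W)
(-33376 - 4941)*(D(-90, C(6)) + (-2135 - 1*(-409))) = (-33376 - 4941)*((9 - 90 + 15) + (-2135 - 1*(-409))) = -38317*(-66 + (-2135 + 409)) = -38317*(-66 - 1726) = -38317*(-1792) = 68664064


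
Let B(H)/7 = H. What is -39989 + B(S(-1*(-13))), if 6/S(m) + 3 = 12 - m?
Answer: -79999/2 ≈ -40000.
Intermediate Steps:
S(m) = 6/(9 - m) (S(m) = 6/(-3 + (12 - m)) = 6/(9 - m))
B(H) = 7*H
-39989 + B(S(-1*(-13))) = -39989 + 7*(-6/(-9 - 1*(-13))) = -39989 + 7*(-6/(-9 + 13)) = -39989 + 7*(-6/4) = -39989 + 7*(-6*1/4) = -39989 + 7*(-3/2) = -39989 - 21/2 = -79999/2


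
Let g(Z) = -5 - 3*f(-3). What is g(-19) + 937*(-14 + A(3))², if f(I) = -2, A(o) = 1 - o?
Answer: 239873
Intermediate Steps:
g(Z) = 1 (g(Z) = -5 - 3*(-2) = -5 + 6 = 1)
g(-19) + 937*(-14 + A(3))² = 1 + 937*(-14 + (1 - 1*3))² = 1 + 937*(-14 + (1 - 3))² = 1 + 937*(-14 - 2)² = 1 + 937*(-16)² = 1 + 937*256 = 1 + 239872 = 239873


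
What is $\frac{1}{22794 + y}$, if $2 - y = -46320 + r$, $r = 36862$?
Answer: $\frac{1}{32254} \approx 3.1004 \cdot 10^{-5}$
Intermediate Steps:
$y = 9460$ ($y = 2 - \left(-46320 + 36862\right) = 2 - -9458 = 2 + 9458 = 9460$)
$\frac{1}{22794 + y} = \frac{1}{22794 + 9460} = \frac{1}{32254}$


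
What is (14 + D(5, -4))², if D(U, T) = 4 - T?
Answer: 484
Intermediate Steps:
(14 + D(5, -4))² = (14 + (4 - 1*(-4)))² = (14 + (4 + 4))² = (14 + 8)² = 22² = 484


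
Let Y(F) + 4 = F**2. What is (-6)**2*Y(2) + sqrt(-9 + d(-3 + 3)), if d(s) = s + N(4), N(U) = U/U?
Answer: 2*I*sqrt(2) ≈ 2.8284*I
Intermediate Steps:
N(U) = 1
Y(F) = -4 + F**2
d(s) = 1 + s (d(s) = s + 1 = 1 + s)
(-6)**2*Y(2) + sqrt(-9 + d(-3 + 3)) = (-6)**2*(-4 + 2**2) + sqrt(-9 + (1 + (-3 + 3))) = 36*(-4 + 4) + sqrt(-9 + (1 + 0)) = 36*0 + sqrt(-9 + 1) = 0 + sqrt(-8) = 0 + 2*I*sqrt(2) = 2*I*sqrt(2)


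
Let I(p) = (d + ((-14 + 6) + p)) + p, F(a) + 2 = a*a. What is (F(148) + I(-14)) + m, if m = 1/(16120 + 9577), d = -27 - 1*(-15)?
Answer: 561582239/25697 ≈ 21854.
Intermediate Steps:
F(a) = -2 + a**2 (F(a) = -2 + a*a = -2 + a**2)
d = -12 (d = -27 + 15 = -12)
m = 1/25697 ≈ 3.8915e-5
I(p) = -20 + 2*p (I(p) = (-12 + ((-14 + 6) + p)) + p = (-12 + (-8 + p)) + p = (-20 + p) + p = -20 + 2*p)
(F(148) + I(-14)) + m = ((-2 + 148**2) + (-20 + 2*(-14))) + 1/25697 = ((-2 + 21904) + (-20 - 28)) + 1/25697 = (21902 - 48) + 1/25697 = 21854 + 1/25697 = 561582239/25697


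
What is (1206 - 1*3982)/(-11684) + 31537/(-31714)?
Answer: -70110061/92636594 ≈ -0.75683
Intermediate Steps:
(1206 - 1*3982)/(-11684) + 31537/(-31714) = (1206 - 3982)*(-1/11684) + 31537*(-1/31714) = -2776*(-1/11684) - 31537/31714 = 694/2921 - 31537/31714 = -70110061/92636594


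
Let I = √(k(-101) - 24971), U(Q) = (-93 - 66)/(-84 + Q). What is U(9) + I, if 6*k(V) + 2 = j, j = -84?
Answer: 53/25 + 2*I*√56217/3 ≈ 2.12 + 158.07*I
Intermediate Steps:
k(V) = -43/3 (k(V) = -⅓ + (⅙)*(-84) = -⅓ - 14 = -43/3)
U(Q) = -159/(-84 + Q)
I = 2*I*√56217/3 (I = √(-43/3 - 24971) = √(-74956/3) = 2*I*√56217/3 ≈ 158.07*I)
U(9) + I = -159/(-84 + 9) + 2*I*√56217/3 = -159/(-75) + 2*I*√56217/3 = -159*(-1/75) + 2*I*√56217/3 = 53/25 + 2*I*√56217/3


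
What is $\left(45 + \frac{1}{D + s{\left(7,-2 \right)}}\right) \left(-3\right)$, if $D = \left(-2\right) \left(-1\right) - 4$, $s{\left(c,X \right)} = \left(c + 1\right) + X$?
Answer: $- \frac{543}{4} \approx -135.75$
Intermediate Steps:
$s{\left(c,X \right)} = 1 + X + c$ ($s{\left(c,X \right)} = \left(1 + c\right) + X = 1 + X + c$)
$D = -2$ ($D = 2 - 4 = -2$)
$\left(45 + \frac{1}{D + s{\left(7,-2 \right)}}\right) \left(-3\right) = \left(45 + \frac{1}{-2 + \left(1 - 2 + 7\right)}\right) \left(-3\right) = \left(45 + \frac{1}{-2 + 6}\right) \left(-3\right) = \left(45 + \frac{1}{4}\right) \left(-3\right) = \frac{181}{4} \left(-3\right) = - \frac{543}{4}$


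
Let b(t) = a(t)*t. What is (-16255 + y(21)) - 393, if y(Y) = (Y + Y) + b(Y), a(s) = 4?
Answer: -16522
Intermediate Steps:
b(t) = 4*t
y(Y) = 6*Y (y(Y) = (Y + Y) + 4*Y = 2*Y + 4*Y = 6*Y)
(-16255 + y(21)) - 393 = (-16255 + 6*21) - 393 = (-16255 + 126) - 393 = -16129 - 393 = -16522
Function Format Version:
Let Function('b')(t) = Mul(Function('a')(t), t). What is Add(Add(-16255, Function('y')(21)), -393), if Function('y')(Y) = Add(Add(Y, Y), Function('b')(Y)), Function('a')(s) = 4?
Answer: -16522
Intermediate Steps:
Function('b')(t) = Mul(4, t)
Function('y')(Y) = Mul(6, Y) (Function('y')(Y) = Add(Add(Y, Y), Mul(4, Y)) = Add(Mul(2, Y), Mul(4, Y)) = Mul(6, Y))
Add(Add(-16255, Function('y')(21)), -393) = Add(Add(-16255, Mul(6, 21)), -393) = Add(Add(-16255, 126), -393) = Add(-16129, -393) = -16522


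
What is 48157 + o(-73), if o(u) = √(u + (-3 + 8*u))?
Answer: 48157 + 2*I*√165 ≈ 48157.0 + 25.69*I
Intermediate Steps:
o(u) = √(-3 + 9*u)
48157 + o(-73) = 48157 + √(-3 + 9*(-73)) = 48157 + √(-3 - 657) = 48157 + √(-660) = 48157 + 2*I*√165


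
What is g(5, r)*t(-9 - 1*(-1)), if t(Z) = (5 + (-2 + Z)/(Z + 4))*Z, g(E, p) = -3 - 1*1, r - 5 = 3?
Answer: 240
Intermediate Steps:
r = 8 (r = 5 + 3 = 8)
g(E, p) = -4 (g(E, p) = -3 - 1 = -4)
t(Z) = Z*(5 + (-2 + Z)/(4 + Z)) (t(Z) = (5 + (-2 + Z)/(4 + Z))*Z = Z*(5 + (-2 + Z)/(4 + Z)))
g(5, r)*t(-9 - 1*(-1)) = -24*(-9 - 1*(-1))*(3 + (-9 - 1*(-1)))/(4 + (-9 - 1*(-1))) = -24*(-9 + 1)*(3 + (-9 + 1))/(4 + (-9 + 1)) = -24*(-8)*(3 - 8)/(4 - 8) = -24*(-8)*(-5)/(-4) = -24*(-8)*(-1)*(-5)/4 = -4*(-60) = 240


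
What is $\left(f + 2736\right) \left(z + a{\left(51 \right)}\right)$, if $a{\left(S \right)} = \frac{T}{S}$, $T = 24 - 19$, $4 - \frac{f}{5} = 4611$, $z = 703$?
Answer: $- \frac{727881542}{51} \approx -1.4272 \cdot 10^{7}$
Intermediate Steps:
$f = -23035$ ($f = 20 - 23055 = -23035$)
$T = 5$
$a{\left(S \right)} = \frac{5}{S}$
$\left(f + 2736\right) \left(z + a{\left(51 \right)}\right) = \left(-23035 + 2736\right) \left(703 + \frac{5}{51}\right) = - 20299 \left(703 + 5 \cdot \frac{1}{51}\right) = - 20299 \left(703 + \frac{5}{51}\right) = \left(-20299\right) \frac{35858}{51} = - \frac{727881542}{51}$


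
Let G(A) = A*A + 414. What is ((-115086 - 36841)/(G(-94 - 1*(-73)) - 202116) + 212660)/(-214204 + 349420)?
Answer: 42800316187/27213707376 ≈ 1.5727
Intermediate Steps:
G(A) = 414 + A² (G(A) = A² + 414 = 414 + A²)
((-115086 - 36841)/(G(-94 - 1*(-73)) - 202116) + 212660)/(-214204 + 349420) = ((-115086 - 36841)/((414 + (-94 - 1*(-73))²) - 202116) + 212660)/(-214204 + 349420) = (-151927/((414 + (-94 + 73)²) - 202116) + 212660)/135216 = (-151927/((414 + (-21)²) - 202116) + 212660)*(1/135216) = (-151927/((414 + 441) - 202116) + 212660)*(1/135216) = (-151927/(855 - 202116) + 212660)*(1/135216) = (-151927/(-201261) + 212660)*(1/135216) = (-151927*(-1/201261) + 212660)*(1/135216) = (151927/201261 + 212660)*(1/135216) = (42800316187/201261)*(1/135216) = 42800316187/27213707376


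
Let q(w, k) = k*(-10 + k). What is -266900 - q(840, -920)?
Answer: -1122500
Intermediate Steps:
-266900 - q(840, -920) = -266900 - (-920)*(-10 - 920) = -266900 - (-920)*(-930) = -266900 - 1*855600 = -266900 - 855600 = -1122500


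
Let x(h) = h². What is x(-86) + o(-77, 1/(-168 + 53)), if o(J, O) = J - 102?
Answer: 7217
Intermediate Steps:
o(J, O) = -102 + J
x(-86) + o(-77, 1/(-168 + 53)) = (-86)² + (-102 - 77) = 7396 - 179 = 7217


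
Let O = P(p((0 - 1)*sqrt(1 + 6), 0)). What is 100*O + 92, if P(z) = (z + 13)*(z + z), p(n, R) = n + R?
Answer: 1492 - 2600*sqrt(7) ≈ -5387.0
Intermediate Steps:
p(n, R) = R + n
P(z) = 2*z*(13 + z) (P(z) = (13 + z)*(2*z) = 2*z*(13 + z))
O = -2*sqrt(7)*(13 - sqrt(7)) (O = 2*(0 + (0 - 1)*sqrt(1 + 6))*(13 + (0 + (0 - 1)*sqrt(1 + 6))) = 2*(0 - sqrt(7))*(13 + (0 - sqrt(7))) = 2*(-sqrt(7))*(13 - sqrt(7)) = -2*sqrt(7)*(13 - sqrt(7)) ≈ -54.790)
100*O + 92 = 100*(14 - 26*sqrt(7)) + 92 = (1400 - 2600*sqrt(7)) + 92 = 1492 - 2600*sqrt(7)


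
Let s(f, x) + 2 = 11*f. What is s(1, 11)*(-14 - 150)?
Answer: -1476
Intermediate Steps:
s(f, x) = -2 + 11*f
s(1, 11)*(-14 - 150) = (-2 + 11*1)*(-14 - 150) = (-2 + 11)*(-164) = 9*(-164) = -1476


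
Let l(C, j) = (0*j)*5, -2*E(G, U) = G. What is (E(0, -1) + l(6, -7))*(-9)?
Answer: 0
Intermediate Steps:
E(G, U) = -G/2
l(C, j) = 0 (l(C, j) = 0*5 = 0)
(E(0, -1) + l(6, -7))*(-9) = (-½*0 + 0)*(-9) = (0 + 0)*(-9) = 0*(-9) = 0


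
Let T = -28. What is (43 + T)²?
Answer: 225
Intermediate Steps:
(43 + T)² = (43 - 28)² = 15² = 225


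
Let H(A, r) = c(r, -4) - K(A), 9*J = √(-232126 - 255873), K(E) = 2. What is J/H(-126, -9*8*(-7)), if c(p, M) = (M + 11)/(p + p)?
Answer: -16*I*√487999/287 ≈ -38.945*I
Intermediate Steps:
c(p, M) = (11 + M)/(2*p) (c(p, M) = (11 + M)/((2*p)) = (11 + M)*(1/(2*p)) = (11 + M)/(2*p))
J = I*√487999/9 (J = √(-232126 - 255873)/9 = √(-487999)/9 = (I*√487999)/9 = I*√487999/9 ≈ 77.619*I)
H(A, r) = -2 + 7/(2*r) (H(A, r) = (11 - 4)/(2*r) - 1*2 = (½)*7/r - 2 = 7/(2*r) - 2 = -2 + 7/(2*r))
J/H(-126, -9*8*(-7)) = (I*√487999/9)/(-2 + 7/(2*((-9*8*(-7))))) = (I*√487999/9)/(-2 + 7/(2*((-72*(-7))))) = (I*√487999/9)/(-2 + (7/2)/504) = (I*√487999/9)/(-2 + (7/2)*(1/504)) = (I*√487999/9)/(-2 + 1/144) = (I*√487999/9)/(-287/144) = (I*√487999/9)*(-144/287) = -16*I*√487999/287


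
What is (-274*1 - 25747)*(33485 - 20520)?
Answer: -337362265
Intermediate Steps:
(-274*1 - 25747)*(33485 - 20520) = (-274 - 25747)*12965 = -26021*12965 = -337362265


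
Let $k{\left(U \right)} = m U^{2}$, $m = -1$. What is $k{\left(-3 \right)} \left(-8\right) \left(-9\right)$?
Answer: $-648$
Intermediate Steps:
$k{\left(U \right)} = - U^{2}$
$k{\left(-3 \right)} \left(-8\right) \left(-9\right) = - \left(-3\right)^{2} \left(-8\right) \left(-9\right) = \left(-1\right) 9 \left(-8\right) \left(-9\right) = \left(-9\right) \left(-8\right) \left(-9\right) = 72 \left(-9\right) = -648$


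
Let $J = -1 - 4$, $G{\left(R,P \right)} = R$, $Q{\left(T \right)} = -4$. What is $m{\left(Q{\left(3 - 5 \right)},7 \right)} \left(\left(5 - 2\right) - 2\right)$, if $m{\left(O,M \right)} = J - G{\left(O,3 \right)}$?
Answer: $-1$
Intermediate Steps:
$J = -5$
$m{\left(O,M \right)} = -5 - O$
$m{\left(Q{\left(3 - 5 \right)},7 \right)} \left(\left(5 - 2\right) - 2\right) = \left(-5 - -4\right) \left(\left(5 - 2\right) - 2\right) = \left(-5 + 4\right) \left(3 - 2\right) = \left(-1\right) 1 = -1$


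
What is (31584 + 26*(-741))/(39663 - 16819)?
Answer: 6159/11422 ≈ 0.53922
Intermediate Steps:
(31584 + 26*(-741))/(39663 - 16819) = (31584 - 19266)/22844 = 12318*(1/22844) = 6159/11422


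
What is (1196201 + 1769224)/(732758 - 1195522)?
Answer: -156075/24356 ≈ -6.4081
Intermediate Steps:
(1196201 + 1769224)/(732758 - 1195522) = 2965425/(-462764) = 2965425*(-1/462764) = -156075/24356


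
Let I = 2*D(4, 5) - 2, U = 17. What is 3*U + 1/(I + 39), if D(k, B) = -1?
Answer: 1786/35 ≈ 51.029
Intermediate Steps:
I = -4 (I = 2*(-1) - 2 = -2 - 2 = -4)
3*U + 1/(I + 39) = 3*17 + 1/(-4 + 39) = 51 + 1/35 = 1786/35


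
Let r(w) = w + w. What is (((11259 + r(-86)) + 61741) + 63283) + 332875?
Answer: 468986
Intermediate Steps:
r(w) = 2*w
(((11259 + r(-86)) + 61741) + 63283) + 332875 = (((11259 + 2*(-86)) + 61741) + 63283) + 332875 = (((11259 - 172) + 61741) + 63283) + 332875 = ((11087 + 61741) + 63283) + 332875 = (72828 + 63283) + 332875 = 136111 + 332875 = 468986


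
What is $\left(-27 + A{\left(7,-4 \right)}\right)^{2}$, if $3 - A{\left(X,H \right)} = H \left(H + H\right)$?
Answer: $3136$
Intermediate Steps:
$A{\left(X,H \right)} = 3 - 2 H^{2}$ ($A{\left(X,H \right)} = 3 - H \left(H + H\right) = 3 - H 2 H = 3 - 2 H^{2}$)
$\left(-27 + A{\left(7,-4 \right)}\right)^{2} = \left(-27 + \left(3 - 2 \left(-4\right)^{2}\right)\right)^{2} = \left(-27 + \left(3 - 32\right)\right)^{2} = \left(-27 - 29\right)^{2} = \left(-56\right)^{2} = 3136$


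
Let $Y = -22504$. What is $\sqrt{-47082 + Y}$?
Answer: $i \sqrt{69586} \approx 263.79 i$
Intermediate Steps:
$\sqrt{-47082 + Y} = \sqrt{-47082 - 22504} = \sqrt{-69586} = i \sqrt{69586}$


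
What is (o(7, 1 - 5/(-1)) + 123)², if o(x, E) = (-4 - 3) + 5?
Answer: 14641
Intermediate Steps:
o(x, E) = -2 (o(x, E) = -7 + 5 = -2)
(o(7, 1 - 5/(-1)) + 123)² = (-2 + 123)² = 121² = 14641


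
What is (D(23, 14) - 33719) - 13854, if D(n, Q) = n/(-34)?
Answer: -1617505/34 ≈ -47574.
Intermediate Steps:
D(n, Q) = -n/34 (D(n, Q) = n*(-1/34) = -n/34)
(D(23, 14) - 33719) - 13854 = (-1/34*23 - 33719) - 13854 = (-23/34 - 33719) - 13854 = -1146469/34 - 13854 = -1617505/34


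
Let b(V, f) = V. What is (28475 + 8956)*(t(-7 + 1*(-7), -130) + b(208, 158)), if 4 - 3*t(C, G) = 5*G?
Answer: 15945606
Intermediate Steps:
t(C, G) = 4/3 - 5*G/3
(28475 + 8956)*(t(-7 + 1*(-7), -130) + b(208, 158)) = (28475 + 8956)*((4/3 - 5/3*(-130)) + 208) = 37431*((4/3 + 650/3) + 208) = 37431*(218 + 208) = 37431*426 = 15945606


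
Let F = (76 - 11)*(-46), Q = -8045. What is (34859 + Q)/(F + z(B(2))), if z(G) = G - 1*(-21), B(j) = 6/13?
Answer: -348582/38591 ≈ -9.0327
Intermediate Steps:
B(j) = 6/13 (B(j) = 6*(1/13) = 6/13)
z(G) = 21 + G (z(G) = G + 21 = 21 + G)
F = -2990 (F = 65*(-46) = -2990)
(34859 + Q)/(F + z(B(2))) = (34859 - 8045)/(-2990 + (21 + 6/13)) = 26814/(-2990 + 279/13) = 26814/(-38591/13) = 26814*(-13/38591) = -348582/38591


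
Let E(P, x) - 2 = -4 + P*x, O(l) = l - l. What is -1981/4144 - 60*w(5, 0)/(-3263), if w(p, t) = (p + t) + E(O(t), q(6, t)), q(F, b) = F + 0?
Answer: -816869/1931696 ≈ -0.42288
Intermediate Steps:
q(F, b) = F
O(l) = 0
E(P, x) = -2 + P*x (E(P, x) = 2 + (-4 + P*x) = -2 + P*x)
w(p, t) = -2 + p + t (w(p, t) = (p + t) + (-2 + 0*6) = (p + t) + (-2 + 0) = (p + t) - 2 = -2 + p + t)
-1981/4144 - 60*w(5, 0)/(-3263) = -1981/4144 - 60*(-2 + 5 + 0)/(-3263) = -1981*1/4144 - 60*3*(-1/3263) = -283/592 - 180*(-1/3263) = -283/592 + 180/3263 = -816869/1931696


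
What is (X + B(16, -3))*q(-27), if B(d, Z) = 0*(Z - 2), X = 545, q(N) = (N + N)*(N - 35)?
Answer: 1824660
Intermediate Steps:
q(N) = 2*N*(-35 + N) (q(N) = (2*N)*(-35 + N) = 2*N*(-35 + N))
B(d, Z) = 0 (B(d, Z) = 0*(-2 + Z) = 0)
(X + B(16, -3))*q(-27) = (545 + 0)*(2*(-27)*(-35 - 27)) = 545*(2*(-27)*(-62)) = 545*3348 = 1824660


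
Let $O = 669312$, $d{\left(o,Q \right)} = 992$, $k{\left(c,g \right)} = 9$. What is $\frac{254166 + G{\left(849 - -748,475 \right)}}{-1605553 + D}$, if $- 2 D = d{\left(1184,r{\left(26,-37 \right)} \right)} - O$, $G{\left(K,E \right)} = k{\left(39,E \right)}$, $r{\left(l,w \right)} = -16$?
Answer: $- \frac{254175}{1271393} \approx -0.19992$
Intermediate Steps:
$G{\left(K,E \right)} = 9$
$D = 334160$ ($D = - \frac{992 - 669312}{2} = \left(- \frac{1}{2}\right) \left(-668320\right) = 334160$)
$\frac{254166 + G{\left(849 - -748,475 \right)}}{-1605553 + D} = \frac{254166 + 9}{-1605553 + 334160} = \frac{254175}{-1271393} = 254175 \left(- \frac{1}{1271393}\right) = - \frac{254175}{1271393}$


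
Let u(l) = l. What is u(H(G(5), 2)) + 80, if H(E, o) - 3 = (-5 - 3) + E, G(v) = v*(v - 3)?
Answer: 85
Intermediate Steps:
G(v) = v*(-3 + v)
H(E, o) = -5 + E (H(E, o) = 3 + ((-5 - 3) + E) = 3 + (-8 + E) = -5 + E)
u(H(G(5), 2)) + 80 = (-5 + 5*(-3 + 5)) + 80 = (-5 + 5*2) + 80 = (-5 + 10) + 80 = 5 + 80 = 85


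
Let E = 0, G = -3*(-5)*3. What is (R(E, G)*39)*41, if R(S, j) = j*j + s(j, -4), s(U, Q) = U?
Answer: 3309930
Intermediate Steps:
G = 45 (G = 15*3 = 45)
R(S, j) = j + j**2 (R(S, j) = j*j + j = j**2 + j = j + j**2)
(R(E, G)*39)*41 = ((45*(1 + 45))*39)*41 = ((45*46)*39)*41 = (2070*39)*41 = 80730*41 = 3309930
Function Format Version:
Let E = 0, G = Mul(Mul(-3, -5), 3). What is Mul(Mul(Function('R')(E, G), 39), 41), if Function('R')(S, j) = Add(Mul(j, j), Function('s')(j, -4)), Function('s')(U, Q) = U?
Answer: 3309930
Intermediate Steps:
G = 45 (G = Mul(15, 3) = 45)
Function('R')(S, j) = Add(j, Pow(j, 2)) (Function('R')(S, j) = Add(Mul(j, j), j) = Add(Pow(j, 2), j) = Add(j, Pow(j, 2)))
Mul(Mul(Function('R')(E, G), 39), 41) = Mul(Mul(Mul(45, Add(1, 45)), 39), 41) = Mul(Mul(Mul(45, 46), 39), 41) = Mul(Mul(2070, 39), 41) = Mul(80730, 41) = 3309930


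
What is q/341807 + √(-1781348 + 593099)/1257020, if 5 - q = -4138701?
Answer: 4138706/341807 + I*√1188249/1257020 ≈ 12.108 + 0.00086718*I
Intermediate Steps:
q = 4138706 (q = 5 - 1*(-4138701) = 5 + 4138701 = 4138706)
q/341807 + √(-1781348 + 593099)/1257020 = 4138706/341807 + √(-1781348 + 593099)/1257020 = 4138706*(1/341807) + √(-1188249)*(1/1257020) = 4138706/341807 + (I*√1188249)*(1/1257020) = 4138706/341807 + I*√1188249/1257020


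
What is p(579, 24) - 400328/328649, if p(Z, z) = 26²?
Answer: 221766396/328649 ≈ 674.78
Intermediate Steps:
p(Z, z) = 676
p(579, 24) - 400328/328649 = 676 - 400328/328649 = 221766396/328649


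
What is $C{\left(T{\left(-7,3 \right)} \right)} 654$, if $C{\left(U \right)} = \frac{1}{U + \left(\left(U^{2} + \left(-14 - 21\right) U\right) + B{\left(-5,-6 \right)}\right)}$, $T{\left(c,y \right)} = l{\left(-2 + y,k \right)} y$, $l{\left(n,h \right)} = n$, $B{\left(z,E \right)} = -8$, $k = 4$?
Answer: $- \frac{654}{101} \approx -6.4753$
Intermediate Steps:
$T{\left(c,y \right)} = y \left(-2 + y\right)$ ($T{\left(c,y \right)} = \left(-2 + y\right) y = y \left(-2 + y\right)$)
$C{\left(U \right)} = \frac{1}{-8 + U^{2} - 34 U}$ ($C{\left(U \right)} = \frac{1}{U - \left(8 - U^{2} - \left(-14 - 21\right) U\right)} = \frac{1}{U - \left(8 - U^{2} + 35 U\right)} = \frac{1}{-8 + U^{2} - 34 U}$)
$C{\left(T{\left(-7,3 \right)} \right)} 654 = \frac{1}{-8 + \left(3 \left(-2 + 3\right)\right)^{2} - 34 \cdot 3 \left(-2 + 3\right)} 654 = \frac{1}{-8 + \left(3 \cdot 1\right)^{2} - 34 \cdot 3 \cdot 1} \cdot 654 = \frac{1}{-8 + 3^{2} - 102} \cdot 654 = \frac{1}{-8 + 9 - 102} \cdot 654 = \frac{1}{-101} \cdot 654 = \left(- \frac{1}{101}\right) 654 = - \frac{654}{101}$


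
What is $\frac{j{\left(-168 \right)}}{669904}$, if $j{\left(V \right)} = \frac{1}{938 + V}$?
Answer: $\frac{1}{515826080} \approx 1.9386 \cdot 10^{-9}$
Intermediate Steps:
$\frac{j{\left(-168 \right)}}{669904} = \frac{1}{\left(938 - 168\right) 669904} = \frac{1}{770} \cdot \frac{1}{669904} = \frac{1}{515826080}$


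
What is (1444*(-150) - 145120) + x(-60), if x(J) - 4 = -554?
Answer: -362270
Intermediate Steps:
x(J) = -550 (x(J) = 4 - 554 = -550)
(1444*(-150) - 145120) + x(-60) = (1444*(-150) - 145120) - 550 = (-216600 - 145120) - 550 = -361720 - 550 = -362270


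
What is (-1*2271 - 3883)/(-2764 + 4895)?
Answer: -6154/2131 ≈ -2.8878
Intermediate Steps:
(-1*2271 - 3883)/(-2764 + 4895) = (-2271 - 3883)/2131 = -6154*1/2131 = -6154/2131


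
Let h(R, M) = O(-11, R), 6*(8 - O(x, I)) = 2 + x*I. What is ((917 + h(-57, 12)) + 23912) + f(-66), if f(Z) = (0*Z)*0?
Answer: 148393/6 ≈ 24732.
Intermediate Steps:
O(x, I) = 23/3 - I*x/6 (O(x, I) = 8 - (2 + x*I)/6 = 8 - (2 + I*x)/6 = 8 + (-⅓ - I*x/6) = 23/3 - I*x/6)
h(R, M) = 23/3 + 11*R/6 (h(R, M) = 23/3 - ⅙*R*(-11) = 23/3 + 11*R/6)
f(Z) = 0 (f(Z) = 0*0 = 0)
((917 + h(-57, 12)) + 23912) + f(-66) = ((917 + (23/3 + (11/6)*(-57))) + 23912) + 0 = ((917 + (23/3 - 209/2)) + 23912) + 0 = ((917 - 581/6) + 23912) + 0 = (4921/6 + 23912) + 0 = 148393/6 + 0 = 148393/6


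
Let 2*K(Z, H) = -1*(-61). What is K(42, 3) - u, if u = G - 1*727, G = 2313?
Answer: -3111/2 ≈ -1555.5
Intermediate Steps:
K(Z, H) = 61/2 (K(Z, H) = (-1*(-61))/2 = (1/2)*61 = 61/2)
u = 1586 (u = 2313 - 1*727 = 2313 - 727 = 1586)
K(42, 3) - u = 61/2 - 1*1586 = 61/2 - 1586 = -3111/2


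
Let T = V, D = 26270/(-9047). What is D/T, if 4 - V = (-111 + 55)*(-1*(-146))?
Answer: -2627/7400446 ≈ -0.00035498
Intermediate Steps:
D = -26270/9047 (D = 26270*(-1/9047) = -26270/9047 ≈ -2.9037)
V = 8180 (V = 4 - (-111 + 55)*(-1*(-146)) = 4 - (-56)*146 = 4 - 1*(-8176) = 4 + 8176 = 8180)
T = 8180
D/T = -26270/9047/8180 = -26270/9047*1/8180 = -2627/7400446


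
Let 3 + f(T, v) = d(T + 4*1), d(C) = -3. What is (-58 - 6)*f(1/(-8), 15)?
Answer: 384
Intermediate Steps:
f(T, v) = -6 (f(T, v) = -3 - 3 = -6)
(-58 - 6)*f(1/(-8), 15) = (-58 - 6)*(-6) = -64*(-6) = 384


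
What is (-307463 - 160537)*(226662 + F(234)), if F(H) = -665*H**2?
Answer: 16935084504000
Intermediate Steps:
(-307463 - 160537)*(226662 + F(234)) = (-307463 - 160537)*(226662 - 665*234**2) = -468000*(226662 - 665*54756) = -468000*(226662 - 36412740) = -468000*(-36186078) = 16935084504000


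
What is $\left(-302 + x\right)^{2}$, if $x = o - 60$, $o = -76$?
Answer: $191844$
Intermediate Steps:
$x = -136$ ($x = -76 - 60 = -136$)
$\left(-302 + x\right)^{2} = \left(-302 - 136\right)^{2} = \left(-438\right)^{2} = 191844$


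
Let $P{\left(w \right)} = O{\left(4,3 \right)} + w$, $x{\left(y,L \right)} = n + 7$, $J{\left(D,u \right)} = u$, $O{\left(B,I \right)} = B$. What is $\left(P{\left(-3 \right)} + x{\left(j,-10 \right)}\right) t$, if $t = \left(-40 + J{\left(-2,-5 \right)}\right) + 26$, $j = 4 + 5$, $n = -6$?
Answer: $-38$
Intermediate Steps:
$j = 9$
$x{\left(y,L \right)} = 1$ ($x{\left(y,L \right)} = -6 + 7 = 1$)
$P{\left(w \right)} = 4 + w$
$t = -19$ ($t = \left(-40 - 5\right) + 26 = -45 + 26 = -19$)
$\left(P{\left(-3 \right)} + x{\left(j,-10 \right)}\right) t = \left(\left(4 - 3\right) + 1\right) \left(-19\right) = \left(1 + 1\right) \left(-19\right) = 2 \left(-19\right) = -38$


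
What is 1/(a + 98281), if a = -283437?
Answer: -1/185156 ≈ -5.4008e-6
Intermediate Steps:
1/(a + 98281) = 1/(-283437 + 98281) = 1/(-185156) = -1/185156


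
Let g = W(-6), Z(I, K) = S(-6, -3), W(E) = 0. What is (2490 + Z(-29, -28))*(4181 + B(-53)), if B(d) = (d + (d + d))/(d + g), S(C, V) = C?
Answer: 10393056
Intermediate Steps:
Z(I, K) = -6
g = 0
B(d) = 3 (B(d) = (d + (d + d))/(d + 0) = (d + 2*d)/d = (3*d)/d = 3)
(2490 + Z(-29, -28))*(4181 + B(-53)) = (2490 - 6)*(4181 + 3) = 2484*4184 = 10393056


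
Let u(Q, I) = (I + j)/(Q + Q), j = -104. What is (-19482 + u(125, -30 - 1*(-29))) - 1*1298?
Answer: -1039021/50 ≈ -20780.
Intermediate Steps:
u(Q, I) = (-104 + I)/(2*Q) (u(Q, I) = (I - 104)/(Q + Q) = (-104 + I)/((2*Q)) = (-104 + I)*(1/(2*Q)) = (-104 + I)/(2*Q))
(-19482 + u(125, -30 - 1*(-29))) - 1*1298 = (-19482 + (1/2)*(-104 + (-30 - 1*(-29)))/125) - 1*1298 = (-19482 + (1/2)*(1/125)*(-104 + (-30 + 29))) - 1298 = (-19482 + (1/2)*(1/125)*(-104 - 1)) - 1298 = (-19482 + (1/2)*(1/125)*(-105)) - 1298 = (-19482 - 21/50) - 1298 = -974121/50 - 1298 = -1039021/50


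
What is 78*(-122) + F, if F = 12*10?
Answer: -9396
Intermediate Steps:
F = 120
78*(-122) + F = 78*(-122) + 120 = -9516 + 120 = -9396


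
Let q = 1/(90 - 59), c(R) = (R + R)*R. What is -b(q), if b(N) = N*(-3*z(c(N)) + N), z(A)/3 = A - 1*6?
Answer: -51907/29791 ≈ -1.7424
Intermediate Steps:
c(R) = 2*R**2 (c(R) = (2*R)*R = 2*R**2)
z(A) = -18 + 3*A (z(A) = 3*(A - 1*6) = 3*(A - 6) = 3*(-6 + A) = -18 + 3*A)
q = 1/31 ≈ 0.032258
b(N) = N*(54 + N - 18*N**2) (b(N) = N*(-3*(-18 + 3*(2*N**2)) + N) = N*(-3*(-18 + 6*N**2) + N) = N*((54 - 18*N**2) + N) = N*(54 + N - 18*N**2))
-b(q) = -(54 + 1/31 - 18*(1/31)**2)/31 = -(54 + 1/31 - 18*1/961)/31 = -(54 + 1/31 - 18/961)/31 = -51907/(31*961) = -1*51907/29791 = -51907/29791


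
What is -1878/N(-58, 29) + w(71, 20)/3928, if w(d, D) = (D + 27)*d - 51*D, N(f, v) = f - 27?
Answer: 7573729/333880 ≈ 22.684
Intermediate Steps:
N(f, v) = -27 + f
w(d, D) = -51*D + d*(27 + D) (w(d, D) = (27 + D)*d - 51*D = d*(27 + D) - 51*D = -51*D + d*(27 + D))
-1878/N(-58, 29) + w(71, 20)/3928 = -1878/(-27 - 58) + (-51*20 + 27*71 + 20*71)/3928 = -1878/(-85) + (-1020 + 1917 + 1420)*(1/3928) = -1878*(-1/85) + 2317*(1/3928) = 1878/85 + 2317/3928 = 7573729/333880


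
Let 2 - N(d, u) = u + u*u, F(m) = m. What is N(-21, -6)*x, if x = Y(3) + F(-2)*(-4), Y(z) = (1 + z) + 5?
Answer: -476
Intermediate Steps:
Y(z) = 6 + z
N(d, u) = 2 - u - u² (N(d, u) = 2 - (u + u*u) = 2 - (u + u²) = 2 + (-u - u²) = 2 - u - u²)
x = 17 (x = (6 + 3) - 2*(-4) = 9 + 8 = 17)
N(-21, -6)*x = (2 - 1*(-6) - 1*(-6)²)*17 = (2 + 6 - 1*36)*17 = (2 + 6 - 36)*17 = -28*17 = -476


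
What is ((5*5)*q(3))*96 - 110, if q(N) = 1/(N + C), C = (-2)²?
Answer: 1630/7 ≈ 232.86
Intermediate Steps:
C = 4
q(N) = 1/(4 + N) (q(N) = 1/(N + 4) = 1/(4 + N))
((5*5)*q(3))*96 - 110 = ((5*5)/(4 + 3))*96 - 110 = (25/7)*96 - 110 = 2400/7 - 110 = 1630/7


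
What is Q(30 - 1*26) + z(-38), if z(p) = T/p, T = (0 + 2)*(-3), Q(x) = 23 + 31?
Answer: 1029/19 ≈ 54.158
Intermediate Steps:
Q(x) = 54
T = -6 (T = 2*(-3) = -6)
z(p) = -6/p
Q(30 - 1*26) + z(-38) = 54 - 6/(-38) = 54 - 6*(-1/38) = 54 + 3/19 = 1029/19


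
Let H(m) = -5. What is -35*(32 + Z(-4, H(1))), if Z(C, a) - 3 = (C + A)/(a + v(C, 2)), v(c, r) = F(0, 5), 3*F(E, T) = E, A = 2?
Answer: -1239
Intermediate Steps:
F(E, T) = E/3
v(c, r) = 0 (v(c, r) = (1/3)*0 = 0)
Z(C, a) = 3 + (2 + C)/a (Z(C, a) = 3 + (C + 2)/(a + 0) = 3 + (2 + C)/a)
-35*(32 + Z(-4, H(1))) = -35*(32 + (2 - 4 + 3*(-5))/(-5)) = -35*(32 - (2 - 4 - 15)/5) = -35*(32 - 1/5*(-17)) = -35*(32 + 17/5) = -35*177/5 = -1239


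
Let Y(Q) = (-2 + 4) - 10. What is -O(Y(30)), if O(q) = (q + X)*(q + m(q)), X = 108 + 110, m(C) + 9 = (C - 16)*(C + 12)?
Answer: 23730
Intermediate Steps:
m(C) = -9 + (-16 + C)*(12 + C) (m(C) = -9 + (C - 16)*(C + 12) = -9 + (-16 + C)*(12 + C))
Y(Q) = -8 (Y(Q) = 2 - 10 = -8)
X = 218
O(q) = (218 + q)*(-201 + q**2 - 3*q) (O(q) = (q + 218)*(q + (-201 + q**2 - 4*q)) = (218 + q)*(-201 + q**2 - 3*q))
-O(Y(30)) = -(-43818 + (-8)**3 - 855*(-8) + 215*(-8)**2) = -(-43818 - 512 + 6840 + 215*64) = -(-43818 - 512 + 6840 + 13760) = -1*(-23730) = 23730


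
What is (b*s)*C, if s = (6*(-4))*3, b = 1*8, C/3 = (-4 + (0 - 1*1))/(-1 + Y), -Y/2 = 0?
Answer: -8640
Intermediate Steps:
Y = 0 (Y = -2*0 = 0)
C = 15 (C = 3*((-4 + (0 - 1*1))/(-1 + 0)) = 3*((-4 + (0 - 1))/(-1)) = 3*((-4 - 1)*(-1)) = 3*(-5*(-1)) = 3*5 = 15)
b = 8
s = -72 (s = -24*3 = -72)
(b*s)*C = (8*(-72))*15 = -576*15 = -8640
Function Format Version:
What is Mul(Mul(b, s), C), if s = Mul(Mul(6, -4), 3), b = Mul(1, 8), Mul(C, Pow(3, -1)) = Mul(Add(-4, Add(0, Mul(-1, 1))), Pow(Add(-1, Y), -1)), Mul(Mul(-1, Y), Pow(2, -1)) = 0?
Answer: -8640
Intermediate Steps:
Y = 0 (Y = Mul(-2, 0) = 0)
C = 15 (C = Mul(3, Mul(Add(-4, Add(0, Mul(-1, 1))), Pow(Add(-1, 0), -1))) = Mul(3, Mul(Add(-4, Add(0, -1)), Pow(-1, -1))) = Mul(3, Mul(Add(-4, -1), -1)) = Mul(3, Mul(-5, -1)) = Mul(3, 5) = 15)
b = 8
s = -72 (s = Mul(-24, 3) = -72)
Mul(Mul(b, s), C) = Mul(Mul(8, -72), 15) = Mul(-576, 15) = -8640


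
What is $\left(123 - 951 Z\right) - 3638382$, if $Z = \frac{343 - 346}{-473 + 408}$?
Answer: $- \frac{236489688}{65} \approx -3.6383 \cdot 10^{6}$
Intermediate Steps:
$Z = \frac{3}{65}$ ($Z = - \frac{3}{-65} = \left(-3\right) \left(- \frac{1}{65}\right) = \frac{3}{65} \approx 0.046154$)
$\left(123 - 951 Z\right) - 3638382 = \left(123 - \frac{2853}{65}\right) - 3638382 = \frac{5142}{65} - 3638382 = - \frac{236489688}{65}$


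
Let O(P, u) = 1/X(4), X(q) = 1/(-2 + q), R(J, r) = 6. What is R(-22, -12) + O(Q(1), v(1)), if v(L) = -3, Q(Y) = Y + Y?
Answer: 8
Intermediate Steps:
Q(Y) = 2*Y
O(P, u) = 2 (O(P, u) = 1/(1/(-2 + 4)) = 1/(1/2) = 1/(½) = 2)
R(-22, -12) + O(Q(1), v(1)) = 6 + 2 = 8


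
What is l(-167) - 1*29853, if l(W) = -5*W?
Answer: -29018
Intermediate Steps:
l(-167) - 1*29853 = -5*(-167) - 1*29853 = 835 - 29853 = -29018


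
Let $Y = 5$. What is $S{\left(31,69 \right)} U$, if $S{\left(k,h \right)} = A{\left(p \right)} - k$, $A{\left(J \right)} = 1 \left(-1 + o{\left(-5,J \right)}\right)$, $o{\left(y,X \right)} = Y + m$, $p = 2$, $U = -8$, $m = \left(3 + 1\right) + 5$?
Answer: $144$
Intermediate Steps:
$m = 9$ ($m = 4 + 5 = 9$)
$o{\left(y,X \right)} = 14$ ($o{\left(y,X \right)} = 5 + 9 = 14$)
$A{\left(J \right)} = 13$ ($A{\left(J \right)} = 1 \left(-1 + 14\right) = 1 \cdot 13 = 13$)
$S{\left(k,h \right)} = 13 - k$
$S{\left(31,69 \right)} U = \left(13 - 31\right) \left(-8\right) = \left(-18\right) \left(-8\right) = 144$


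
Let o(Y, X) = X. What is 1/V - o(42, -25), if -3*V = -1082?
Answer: 27053/1082 ≈ 25.003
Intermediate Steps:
V = 1082/3 (V = -1/3*(-1082) = 1082/3 ≈ 360.67)
1/V - o(42, -25) = 1/(1082/3) - 1*(-25) = 3/1082 + 25 = 27053/1082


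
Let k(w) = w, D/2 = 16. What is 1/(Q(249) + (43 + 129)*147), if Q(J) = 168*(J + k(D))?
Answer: 1/72492 ≈ 1.3795e-5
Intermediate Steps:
D = 32 (D = 2*16 = 32)
Q(J) = 5376 + 168*J (Q(J) = 168*(J + 32) = 168*(32 + J) = 5376 + 168*J)
1/(Q(249) + (43 + 129)*147) = 1/((5376 + 168*249) + (43 + 129)*147) = 1/((5376 + 41832) + 172*147) = 1/(47208 + 25284) = 1/72492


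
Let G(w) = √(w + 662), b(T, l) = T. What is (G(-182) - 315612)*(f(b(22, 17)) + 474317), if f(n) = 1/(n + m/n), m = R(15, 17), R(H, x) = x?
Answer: -24999925194156/167 + 950531356*√30/501 ≈ -1.4969e+11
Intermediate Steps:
m = 17
G(w) = √(662 + w)
f(n) = 1/(n + 17/n)
(G(-182) - 315612)*(f(b(22, 17)) + 474317) = (√(662 - 182) - 315612)*(22/(17 + 22²) + 474317) = (√480 - 315612)*(22/(17 + 484) + 474317) = (4*√30 - 315612)*(22/501 + 474317) = (-315612 + 4*√30)*(22*(1/501) + 474317) = (-315612 + 4*√30)*(22/501 + 474317) = (-315612 + 4*√30)*(237632839/501) = -24999925194156/167 + 950531356*√30/501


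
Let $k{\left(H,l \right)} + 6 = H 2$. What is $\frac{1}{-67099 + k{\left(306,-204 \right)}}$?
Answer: $- \frac{1}{66493} \approx -1.5039 \cdot 10^{-5}$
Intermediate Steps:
$k{\left(H,l \right)} = -6 + 2 H$ ($k{\left(H,l \right)} = -6 + H 2 = -6 + 2 H$)
$\frac{1}{-67099 + k{\left(306,-204 \right)}} = \frac{1}{-67099 + \left(-6 + 2 \cdot 306\right)} = \frac{1}{-67099 + \left(-6 + 612\right)} = \frac{1}{-67099 + 606} = \frac{1}{-66493} = - \frac{1}{66493}$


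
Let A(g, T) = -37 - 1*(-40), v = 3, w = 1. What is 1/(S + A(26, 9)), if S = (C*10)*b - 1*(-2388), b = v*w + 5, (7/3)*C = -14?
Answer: 1/1911 ≈ 0.00052329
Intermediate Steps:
C = -6 (C = (3/7)*(-14) = -6)
b = 8 (b = 3*1 + 5 = 3 + 5 = 8)
A(g, T) = 3 (A(g, T) = -37 + 40 = 3)
S = 1908 (S = -6*10*8 - 1*(-2388) = -60*8 + 2388 = -480 + 2388 = 1908)
1/(S + A(26, 9)) = 1/(1908 + 3) = 1/1911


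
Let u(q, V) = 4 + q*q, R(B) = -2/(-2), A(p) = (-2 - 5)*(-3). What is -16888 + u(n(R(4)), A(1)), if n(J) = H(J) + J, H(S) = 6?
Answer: -16835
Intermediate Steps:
A(p) = 21 (A(p) = -7*(-3) = 21)
R(B) = 1 (R(B) = -2*(-½) = 1)
n(J) = 6 + J
u(q, V) = 4 + q²
-16888 + u(n(R(4)), A(1)) = -16888 + (4 + (6 + 1)²) = -16888 + (4 + 7²) = -16888 + (4 + 49) = -16888 + 53 = -16835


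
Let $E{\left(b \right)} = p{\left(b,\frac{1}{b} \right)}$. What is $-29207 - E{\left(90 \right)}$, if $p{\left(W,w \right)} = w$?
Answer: $- \frac{2628631}{90} \approx -29207.0$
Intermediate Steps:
$E{\left(b \right)} = \frac{1}{b}$
$-29207 - E{\left(90 \right)} = -29207 - \frac{1}{90} = - \frac{2628631}{90}$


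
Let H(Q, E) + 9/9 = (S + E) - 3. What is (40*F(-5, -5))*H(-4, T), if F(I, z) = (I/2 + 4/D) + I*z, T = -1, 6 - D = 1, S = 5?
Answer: 0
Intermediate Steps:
D = 5 (D = 6 - 1*1 = 6 - 1 = 5)
H(Q, E) = 1 + E (H(Q, E) = -1 + ((5 + E) - 3) = -1 + (2 + E) = 1 + E)
F(I, z) = ⅘ + I/2 + I*z (F(I, z) = (I/2 + 4/5) + I*z = (I*(½) + 4*(⅕)) + I*z = (I/2 + ⅘) + I*z = (⅘ + I/2) + I*z = ⅘ + I/2 + I*z)
(40*F(-5, -5))*H(-4, T) = (40*(⅘ + (½)*(-5) - 5*(-5)))*(1 - 1) = (40*(⅘ - 5/2 + 25))*0 = (40*(233/10))*0 = 932*0 = 0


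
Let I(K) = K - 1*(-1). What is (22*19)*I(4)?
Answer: 2090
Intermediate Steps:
I(K) = 1 + K (I(K) = K + 1 = 1 + K)
(22*19)*I(4) = (22*19)*(1 + 4) = 418*5 = 2090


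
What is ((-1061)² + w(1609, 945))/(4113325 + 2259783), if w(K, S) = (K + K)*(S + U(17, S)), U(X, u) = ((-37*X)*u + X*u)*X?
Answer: -31634501309/6373108 ≈ -4963.8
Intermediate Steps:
U(X, u) = -36*u*X² (U(X, u) = (-37*X*u + X*u)*X = (-36*X*u)*X = -36*u*X²)
w(K, S) = -20806*K*S (w(K, S) = (K + K)*(S - 36*S*17²) = (2*K)*(S - 36*S*289) = (2*K)*(S - 10404*S) = (2*K)*(-10403*S) = -20806*K*S)
((-1061)² + w(1609, 945))/(4113325 + 2259783) = ((-1061)² - 20806*1609*945)/(4113325 + 2259783) = (1125721 - 31635627030)/6373108 = -31634501309*1/6373108 = -31634501309/6373108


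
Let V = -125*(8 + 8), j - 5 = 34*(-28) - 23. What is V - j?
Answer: -1030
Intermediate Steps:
j = -970 (j = 5 + (34*(-28) - 23) = 5 + (-952 - 23) = 5 - 975 = -970)
V = -2000 (V = -125*16 = -2000)
V - j = -2000 - 1*(-970) = -2000 + 970 = -1030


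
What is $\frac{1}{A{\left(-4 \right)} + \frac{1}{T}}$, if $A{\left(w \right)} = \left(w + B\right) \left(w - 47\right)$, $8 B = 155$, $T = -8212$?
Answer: $- \frac{16424}{12878471} \approx -0.0012753$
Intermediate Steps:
$B = \frac{155}{8}$ ($B = \frac{1}{8} \cdot 155 = \frac{155}{8} \approx 19.375$)
$A{\left(w \right)} = \left(-47 + w\right) \left(\frac{155}{8} + w\right)$ ($A{\left(w \right)} = \left(w + \frac{155}{8}\right) \left(w - 47\right) = \left(\frac{155}{8} + w\right) \left(-47 + w\right) = \left(-47 + w\right) \left(\frac{155}{8} + w\right)$)
$\frac{1}{A{\left(-4 \right)} + \frac{1}{T}} = \frac{1}{\left(- \frac{7285}{8} + \left(-4\right)^{2} - - \frac{221}{2}\right) + \frac{1}{-8212}} = \frac{1}{\left(- \frac{7285}{8} + 16 + \frac{221}{2}\right) - \frac{1}{8212}} = \frac{1}{- \frac{6273}{8} - \frac{1}{8212}} = \frac{1}{- \frac{12878471}{16424}} = - \frac{16424}{12878471}$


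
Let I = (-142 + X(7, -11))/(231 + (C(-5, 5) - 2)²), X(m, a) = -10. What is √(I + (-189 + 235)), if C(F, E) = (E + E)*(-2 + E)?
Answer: √47236070/1015 ≈ 6.7713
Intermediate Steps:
C(F, E) = 2*E*(-2 + E) (C(F, E) = (2*E)*(-2 + E) = 2*E*(-2 + E))
I = -152/1015 (I = (-142 - 10)/(231 + (2*5*(-2 + 5) - 2)²) = -152/(231 + (2*5*3 - 2)²) = -152/(231 + (30 - 2)²) = -152/(231 + 28²) = -152/(231 + 784) = -152/1015 ≈ -0.14975)
√(I + (-189 + 235)) = √(-152/1015 + (-189 + 235)) = √(-152/1015 + 46) = √(46538/1015) = √47236070/1015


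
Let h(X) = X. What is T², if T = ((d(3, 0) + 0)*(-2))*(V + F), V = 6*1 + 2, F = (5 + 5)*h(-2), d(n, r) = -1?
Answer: 576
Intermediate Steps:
F = -20 (F = (5 + 5)*(-2) = 10*(-2) = -20)
V = 8 (V = 6 + 2 = 8)
T = -24 (T = ((-1 + 0)*(-2))*(8 - 20) = -1*(-2)*(-12) = 2*(-12) = -24)
T² = (-24)² = 576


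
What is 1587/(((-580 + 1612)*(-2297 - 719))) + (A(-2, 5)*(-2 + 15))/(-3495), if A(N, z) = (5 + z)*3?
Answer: -27098361/241738432 ≈ -0.11210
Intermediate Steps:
A(N, z) = 15 + 3*z
1587/(((-580 + 1612)*(-2297 - 719))) + (A(-2, 5)*(-2 + 15))/(-3495) = 1587/(((-580 + 1612)*(-2297 - 719))) + ((15 + 3*5)*(-2 + 15))/(-3495) = 1587/((1032*(-3016))) + ((15 + 15)*13)*(-1/3495) = 1587/(-3112512) + (30*13)*(-1/3495) = 1587*(-1/3112512) + 390*(-1/3495) = -529/1037504 - 26/233 = -27098361/241738432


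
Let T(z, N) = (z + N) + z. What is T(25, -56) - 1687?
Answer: -1693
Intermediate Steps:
T(z, N) = N + 2*z (T(z, N) = (N + z) + z = N + 2*z)
T(25, -56) - 1687 = (-56 + 2*25) - 1687 = (-56 + 50) - 1687 = -6 - 1687 = -1693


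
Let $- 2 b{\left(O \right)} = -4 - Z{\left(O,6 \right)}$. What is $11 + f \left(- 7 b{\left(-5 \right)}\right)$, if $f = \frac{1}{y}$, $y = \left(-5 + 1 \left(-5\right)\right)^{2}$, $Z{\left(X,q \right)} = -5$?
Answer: $\frac{2207}{200} \approx 11.035$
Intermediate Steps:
$y = 100$ ($y = \left(-5 - 5\right)^{2} = \left(-10\right)^{2} = 100$)
$b{\left(O \right)} = - \frac{1}{2}$ ($b{\left(O \right)} = - \frac{-4 - -5}{2} = - \frac{-4 + 5}{2} = \left(- \frac{1}{2}\right) 1 = - \frac{1}{2}$)
$f = \frac{1}{100} \approx 0.01$
$11 + f \left(- 7 b{\left(-5 \right)}\right) = 11 + \frac{\left(-7\right) \left(- \frac{1}{2}\right)}{100} = 11 + \frac{1}{100} \cdot \frac{7}{2} = 11 + \frac{7}{200} = \frac{2207}{200}$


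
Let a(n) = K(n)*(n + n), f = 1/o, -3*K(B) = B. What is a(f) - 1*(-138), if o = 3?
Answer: 3724/27 ≈ 137.93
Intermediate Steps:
K(B) = -B/3
f = 1/3 ≈ 0.33333
a(n) = -2*n**2/3 (a(n) = (-n/3)*(n + n) = (-n/3)*(2*n) = -2*n**2/3)
a(f) - 1*(-138) = -2*(1/3)**2/3 - 1*(-138) = -2/3*1/9 + 138 = -2/27 + 138 = 3724/27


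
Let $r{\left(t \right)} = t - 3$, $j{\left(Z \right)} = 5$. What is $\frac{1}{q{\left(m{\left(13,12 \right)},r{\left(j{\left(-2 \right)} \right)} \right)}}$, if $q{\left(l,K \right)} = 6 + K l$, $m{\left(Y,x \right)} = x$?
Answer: $\frac{1}{30} \approx 0.033333$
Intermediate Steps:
$r{\left(t \right)} = -3 + t$
$\frac{1}{q{\left(m{\left(13,12 \right)},r{\left(j{\left(-2 \right)} \right)} \right)}} = \frac{1}{6 + \left(-3 + 5\right) 12} = \frac{1}{6 + 2 \cdot 12} = \frac{1}{6 + 24} = \frac{1}{30}$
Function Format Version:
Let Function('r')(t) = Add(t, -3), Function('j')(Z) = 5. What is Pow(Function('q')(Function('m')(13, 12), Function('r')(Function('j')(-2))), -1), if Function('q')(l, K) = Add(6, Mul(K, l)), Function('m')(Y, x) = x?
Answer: Rational(1, 30) ≈ 0.033333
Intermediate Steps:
Function('r')(t) = Add(-3, t)
Pow(Function('q')(Function('m')(13, 12), Function('r')(Function('j')(-2))), -1) = Pow(Add(6, Mul(Add(-3, 5), 12)), -1) = Pow(Add(6, Mul(2, 12)), -1) = Pow(Add(6, 24), -1) = Pow(30, -1) = Rational(1, 30)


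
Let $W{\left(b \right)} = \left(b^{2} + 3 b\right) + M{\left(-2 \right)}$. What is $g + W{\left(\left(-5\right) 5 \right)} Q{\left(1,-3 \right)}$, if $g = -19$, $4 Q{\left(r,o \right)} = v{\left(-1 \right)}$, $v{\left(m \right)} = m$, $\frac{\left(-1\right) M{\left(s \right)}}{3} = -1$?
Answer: $- \frac{629}{4} \approx -157.25$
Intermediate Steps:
$M{\left(s \right)} = 3$ ($M{\left(s \right)} = \left(-3\right) \left(-1\right) = 3$)
$Q{\left(r,o \right)} = - \frac{1}{4}$ ($Q{\left(r,o \right)} = \frac{1}{4} \left(-1\right) = - \frac{1}{4}$)
$W{\left(b \right)} = 3 + b^{2} + 3 b$ ($W{\left(b \right)} = \left(b^{2} + 3 b\right) + 3 = 3 + b^{2} + 3 b$)
$g + W{\left(\left(-5\right) 5 \right)} Q{\left(1,-3 \right)} = -19 + \left(3 + \left(\left(-5\right) 5\right)^{2} + 3 \left(\left(-5\right) 5\right)\right) \left(- \frac{1}{4}\right) = -19 + \left(3 + \left(-25\right)^{2} + 3 \left(-25\right)\right) \left(- \frac{1}{4}\right) = -19 + \left(3 + 625 - 75\right) \left(- \frac{1}{4}\right) = -19 + 553 \left(- \frac{1}{4}\right) = -19 - \frac{553}{4} = - \frac{629}{4}$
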